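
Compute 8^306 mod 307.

8^1 ≡ 8 (mod 307)
8^2 ≡ 8^2 = 64 ≡ 64 (mod 307)
8^4 ≡ 64^2 = 4096 ≡ 105 (mod 307)
8^8 ≡ 105^2 = 11025 ≡ 280 (mod 307)
8^16 ≡ 280^2 = 78400 ≡ 115 (mod 307)
8^32 ≡ 115^2 = 13225 ≡ 24 (mod 307)
8^64 ≡ 24^2 = 576 ≡ 269 (mod 307)
8^128 ≡ 269^2 = 72361 ≡ 216 (mod 307)
8^256 ≡ 216^2 = 46656 ≡ 299 (mod 307)
306 = 256 + 32 + 16 + 2 in binary powers of 2.
So 8^306 ≡ 299 · 24 · 115 · 64 ≡ 1 (mod 307).
Since the result is 1, base 8 gives no evidence that 307 is composite.

1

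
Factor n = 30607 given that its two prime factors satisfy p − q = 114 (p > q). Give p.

241

Since p = q + 114, we have 30607 = q(q + 114), so q² + 114q − 30607 = 0.
Discriminant: 114² + 4·30607 = 12996 + 122428 = 135424; √135424 = 368.
q = (−114 + 368)/2 = 127, and p = q + 114 = 241.
Check: 127 · 241 = 30607.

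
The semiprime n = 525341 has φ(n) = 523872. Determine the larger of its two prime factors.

φ(n) = (p−1)(q−1) = n − (p+q) + 1, so p + q = 525341 − 523872 + 1 = 1470.
p and q are the roots of t² − 1470t + 525341 = 0.
Discriminant: 1470² − 4·525341 = 2160900 − 2101364 = 59536; √59536 = 244.
q = (1470 − 244)/2 = 613, p = (1470 + 244)/2 = 857.
Check: 613 · 857 = 525341.

857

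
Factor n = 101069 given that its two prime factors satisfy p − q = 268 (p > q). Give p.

Since p = q + 268, we have 101069 = q(q + 268), so q² + 268q − 101069 = 0.
Discriminant: 268² + 4·101069 = 71824 + 404276 = 476100; √476100 = 690.
q = (−268 + 690)/2 = 211, and p = q + 268 = 479.
Check: 211 · 479 = 101069.

479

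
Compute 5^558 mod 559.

428

5^1 ≡ 5 (mod 559)
5^2 ≡ 5^2 = 25 ≡ 25 (mod 559)
5^4 ≡ 25^2 = 625 ≡ 66 (mod 559)
5^8 ≡ 66^2 = 4356 ≡ 443 (mod 559)
5^16 ≡ 443^2 = 196249 ≡ 40 (mod 559)
5^32 ≡ 40^2 = 1600 ≡ 482 (mod 559)
5^64 ≡ 482^2 = 232324 ≡ 339 (mod 559)
5^128 ≡ 339^2 = 114921 ≡ 326 (mod 559)
5^256 ≡ 326^2 = 106276 ≡ 66 (mod 559)
5^512 ≡ 66^2 = 4356 ≡ 443 (mod 559)
558 = 512 + 32 + 8 + 4 + 2 in binary powers of 2.
So 5^558 ≡ 443 · 482 · 443 · 66 · 25 ≡ 428 (mod 559).
Since 428 ≠ 1, base 5 is a Fermat witness: 559 is composite.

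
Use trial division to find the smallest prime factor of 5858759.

59

5858759 is odd.
Digit sum 47, not divisible by 3.
Ends in 9: not divisible by 5.
7: 5858759 = 7·836965 + 4
11: 5858759 = 11·532614 + 5
13: 5858759 = 13·450673 + 10
17: 5858759 = 17·344632 + 15
19: 5858759 = 19·308355 + 14
23: 5858759 = 23·254728 + 15
29: 5858759 = 29·202026 + 5
31: 5858759 = 31·188992 + 7
37: 5858759 = 37·158344 + 31
41: 5858759 = 41·142896 + 23
43: 5858759 = 43·136250 + 9
47: 5858759 = 47·124654 + 21
53: 5858759 = 53·110542 + 33
59: 5858759 = 59·99301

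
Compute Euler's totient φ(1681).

Factor: 1681 = 41^2.
φ(1681) = 41^1·(41−1) = 1640.

1640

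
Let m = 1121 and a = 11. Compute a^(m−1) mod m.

11^1 ≡ 11 (mod 1121)
11^2 ≡ 11^2 = 121 ≡ 121 (mod 1121)
11^4 ≡ 121^2 = 14641 ≡ 68 (mod 1121)
11^8 ≡ 68^2 = 4624 ≡ 140 (mod 1121)
11^16 ≡ 140^2 = 19600 ≡ 543 (mod 1121)
11^32 ≡ 543^2 = 294849 ≡ 26 (mod 1121)
11^64 ≡ 26^2 = 676 ≡ 676 (mod 1121)
11^128 ≡ 676^2 = 456976 ≡ 729 (mod 1121)
11^256 ≡ 729^2 = 531441 ≡ 87 (mod 1121)
11^512 ≡ 87^2 = 7569 ≡ 843 (mod 1121)
11^1024 ≡ 843^2 = 710649 ≡ 1056 (mod 1121)
1120 = 1024 + 64 + 32 in binary powers of 2.
So 11^1120 ≡ 1056 · 676 · 26 ≡ 980 (mod 1121).
Since 980 ≠ 1, base 11 is a Fermat witness: 1121 is composite.

980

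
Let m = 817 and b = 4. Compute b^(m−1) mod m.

4^1 ≡ 4 (mod 817)
4^2 ≡ 4^2 = 16 ≡ 16 (mod 817)
4^4 ≡ 16^2 = 256 ≡ 256 (mod 817)
4^8 ≡ 256^2 = 65536 ≡ 176 (mod 817)
4^16 ≡ 176^2 = 30976 ≡ 747 (mod 817)
4^32 ≡ 747^2 = 558009 ≡ 815 (mod 817)
4^64 ≡ 815^2 = 664225 ≡ 4 (mod 817)
4^128 ≡ 4^2 = 16 ≡ 16 (mod 817)
4^256 ≡ 16^2 = 256 ≡ 256 (mod 817)
4^512 ≡ 256^2 = 65536 ≡ 176 (mod 817)
816 = 512 + 256 + 32 + 16 in binary powers of 2.
So 4^816 ≡ 176 · 256 · 815 · 747 ≡ 600 (mod 817).
Since 600 ≠ 1, base 4 is a Fermat witness: 817 is composite.

600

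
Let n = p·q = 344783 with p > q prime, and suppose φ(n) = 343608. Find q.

φ(n) = (p−1)(q−1) = n − (p+q) + 1, so p + q = 344783 − 343608 + 1 = 1176.
p and q are the roots of t² − 1176t + 344783 = 0.
Discriminant: 1176² − 4·344783 = 1382976 − 1379132 = 3844; √3844 = 62.
q = (1176 − 62)/2 = 557, p = (1176 + 62)/2 = 619.
Check: 557 · 619 = 344783.

557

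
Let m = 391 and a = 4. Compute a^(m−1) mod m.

4^1 ≡ 4 (mod 391)
4^2 ≡ 4^2 = 16 ≡ 16 (mod 391)
4^4 ≡ 16^2 = 256 ≡ 256 (mod 391)
4^8 ≡ 256^2 = 65536 ≡ 239 (mod 391)
4^16 ≡ 239^2 = 57121 ≡ 35 (mod 391)
4^32 ≡ 35^2 = 1225 ≡ 52 (mod 391)
4^64 ≡ 52^2 = 2704 ≡ 358 (mod 391)
4^128 ≡ 358^2 = 128164 ≡ 307 (mod 391)
4^256 ≡ 307^2 = 94249 ≡ 18 (mod 391)
390 = 256 + 128 + 4 + 2 in binary powers of 2.
So 4^390 ≡ 18 · 307 · 256 · 16 ≡ 288 (mod 391).
Since 288 ≠ 1, base 4 is a Fermat witness: 391 is composite.

288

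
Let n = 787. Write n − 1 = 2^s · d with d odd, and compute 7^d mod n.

787 − 1 = 786 = 2^1 · 393, so d = 393.
7^1 ≡ 7 (mod 787)
7^2 ≡ 7^2 = 49 ≡ 49 (mod 787)
7^4 ≡ 49^2 = 2401 ≡ 40 (mod 787)
7^8 ≡ 40^2 = 1600 ≡ 26 (mod 787)
7^16 ≡ 26^2 = 676 ≡ 676 (mod 787)
7^32 ≡ 676^2 = 456976 ≡ 516 (mod 787)
7^64 ≡ 516^2 = 266256 ≡ 250 (mod 787)
7^128 ≡ 250^2 = 62500 ≡ 327 (mod 787)
7^256 ≡ 327^2 = 106929 ≡ 684 (mod 787)
393 = 256 + 128 + 8 + 1 in binary powers of 2.
So 7^393 ≡ 684 · 327 · 26 · 7 ≡ 1 (mod 787).
Since 7^d ≡ 1 (mod 787), base 7 does not prove 787 composite.

1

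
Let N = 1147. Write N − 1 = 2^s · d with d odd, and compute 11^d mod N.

184

1147 − 1 = 1146 = 2^1 · 573, so d = 573.
11^1 ≡ 11 (mod 1147)
11^2 ≡ 11^2 = 121 ≡ 121 (mod 1147)
11^4 ≡ 121^2 = 14641 ≡ 877 (mod 1147)
11^8 ≡ 877^2 = 769129 ≡ 639 (mod 1147)
11^16 ≡ 639^2 = 408321 ≡ 1136 (mod 1147)
11^32 ≡ 1136^2 = 1290496 ≡ 121 (mod 1147)
11^64 ≡ 121^2 = 14641 ≡ 877 (mod 1147)
11^128 ≡ 877^2 = 769129 ≡ 639 (mod 1147)
11^256 ≡ 639^2 = 408321 ≡ 1136 (mod 1147)
11^512 ≡ 1136^2 = 1290496 ≡ 121 (mod 1147)
573 = 512 + 32 + 16 + 8 + 4 + 1 in binary powers of 2.
So 11^573 ≡ 121 · 121 · 1136 · 639 · 877 · 11 ≡ 184 (mod 1147).
Squaring chain: 184; never reaches −1, so base 11 is a Miller–Rabin witness that 1147 is composite.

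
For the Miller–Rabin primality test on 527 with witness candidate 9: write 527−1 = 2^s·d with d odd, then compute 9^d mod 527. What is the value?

121

527 − 1 = 526 = 2^1 · 263, so d = 263.
9^1 ≡ 9 (mod 527)
9^2 ≡ 9^2 = 81 ≡ 81 (mod 527)
9^4 ≡ 81^2 = 6561 ≡ 237 (mod 527)
9^8 ≡ 237^2 = 56169 ≡ 307 (mod 527)
9^16 ≡ 307^2 = 94249 ≡ 443 (mod 527)
9^32 ≡ 443^2 = 196249 ≡ 205 (mod 527)
9^64 ≡ 205^2 = 42025 ≡ 392 (mod 527)
9^128 ≡ 392^2 = 153664 ≡ 307 (mod 527)
9^256 ≡ 307^2 = 94249 ≡ 443 (mod 527)
263 = 256 + 4 + 2 + 1 in binary powers of 2.
So 9^263 ≡ 443 · 237 · 81 · 9 ≡ 121 (mod 527).
Squaring chain: 121; never reaches −1, so base 9 is a Miller–Rabin witness that 527 is composite.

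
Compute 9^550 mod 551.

9^1 ≡ 9 (mod 551)
9^2 ≡ 9^2 = 81 ≡ 81 (mod 551)
9^4 ≡ 81^2 = 6561 ≡ 500 (mod 551)
9^8 ≡ 500^2 = 250000 ≡ 397 (mod 551)
9^16 ≡ 397^2 = 157609 ≡ 23 (mod 551)
9^32 ≡ 23^2 = 529 ≡ 529 (mod 551)
9^64 ≡ 529^2 = 279841 ≡ 484 (mod 551)
9^128 ≡ 484^2 = 234256 ≡ 81 (mod 551)
9^256 ≡ 81^2 = 6561 ≡ 500 (mod 551)
9^512 ≡ 500^2 = 250000 ≡ 397 (mod 551)
550 = 512 + 32 + 4 + 2 in binary powers of 2.
So 9^550 ≡ 397 · 529 · 500 · 81 ≡ 123 (mod 551).
Since 123 ≠ 1, base 9 is a Fermat witness: 551 is composite.

123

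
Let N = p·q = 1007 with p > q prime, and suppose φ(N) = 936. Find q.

19

φ(n) = (p−1)(q−1) = n − (p+q) + 1, so p + q = 1007 − 936 + 1 = 72.
p and q are the roots of t² − 72t + 1007 = 0.
Discriminant: 72² − 4·1007 = 5184 − 4028 = 1156; √1156 = 34.
q = (72 − 34)/2 = 19, p = (72 + 34)/2 = 53.
Check: 19 · 53 = 1007.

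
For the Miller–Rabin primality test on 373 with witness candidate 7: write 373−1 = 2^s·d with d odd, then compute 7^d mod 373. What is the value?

372

373 − 1 = 372 = 2^2 · 93, so d = 93.
7^1 ≡ 7 (mod 373)
7^2 ≡ 7^2 = 49 ≡ 49 (mod 373)
7^4 ≡ 49^2 = 2401 ≡ 163 (mod 373)
7^8 ≡ 163^2 = 26569 ≡ 86 (mod 373)
7^16 ≡ 86^2 = 7396 ≡ 309 (mod 373)
7^32 ≡ 309^2 = 95481 ≡ 366 (mod 373)
7^64 ≡ 366^2 = 133956 ≡ 49 (mod 373)
93 = 64 + 16 + 8 + 4 + 1 in binary powers of 2.
So 7^93 ≡ 49 · 309 · 86 · 163 · 7 ≡ 372 (mod 373).
Since 7^d ≡ 372 (mod 373), base 7 does not prove 373 composite.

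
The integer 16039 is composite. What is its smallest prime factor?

16039 is odd.
Digit sum 19, not divisible by 3.
Ends in 9: not divisible by 5.
7: 16039 = 7·2291 + 2
11: 16039 = 11·1458 + 1
13: 16039 = 13·1233 + 10
17: 16039 = 17·943 + 8
19: 16039 = 19·844 + 3
23: 16039 = 23·697 + 8
29: 16039 = 29·553 + 2
31: 16039 = 31·517 + 12
37: 16039 = 37·433 + 18
41: 16039 = 41·391 + 8
43: 16039 = 43·373

43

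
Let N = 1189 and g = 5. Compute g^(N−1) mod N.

674

5^1 ≡ 5 (mod 1189)
5^2 ≡ 5^2 = 25 ≡ 25 (mod 1189)
5^4 ≡ 25^2 = 625 ≡ 625 (mod 1189)
5^8 ≡ 625^2 = 390625 ≡ 633 (mod 1189)
5^16 ≡ 633^2 = 400689 ≡ 1185 (mod 1189)
5^32 ≡ 1185^2 = 1404225 ≡ 16 (mod 1189)
5^64 ≡ 16^2 = 256 ≡ 256 (mod 1189)
5^128 ≡ 256^2 = 65536 ≡ 141 (mod 1189)
5^256 ≡ 141^2 = 19881 ≡ 857 (mod 1189)
5^512 ≡ 857^2 = 734449 ≡ 836 (mod 1189)
5^1024 ≡ 836^2 = 698896 ≡ 953 (mod 1189)
1188 = 1024 + 128 + 32 + 4 in binary powers of 2.
So 5^1188 ≡ 953 · 141 · 16 · 625 ≡ 674 (mod 1189).
Since 674 ≠ 1, base 5 is a Fermat witness: 1189 is composite.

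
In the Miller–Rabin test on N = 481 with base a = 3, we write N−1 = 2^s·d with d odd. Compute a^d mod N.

196

481 − 1 = 480 = 2^5 · 15, so d = 15.
3^1 ≡ 3 (mod 481)
3^2 ≡ 3^2 = 9 ≡ 9 (mod 481)
3^4 ≡ 9^2 = 81 ≡ 81 (mod 481)
3^8 ≡ 81^2 = 6561 ≡ 308 (mod 481)
15 = 8 + 4 + 2 + 1 in binary powers of 2.
So 3^15 ≡ 308 · 81 · 9 · 3 ≡ 196 (mod 481).
Squaring chain: 196 → 417 → 248 → 417 → 248; never reaches −1, so base 3 is a Miller–Rabin witness that 481 is composite.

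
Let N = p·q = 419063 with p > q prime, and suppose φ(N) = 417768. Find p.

φ(n) = (p−1)(q−1) = n − (p+q) + 1, so p + q = 419063 − 417768 + 1 = 1296.
p and q are the roots of t² − 1296t + 419063 = 0.
Discriminant: 1296² − 4·419063 = 1679616 − 1676252 = 3364; √3364 = 58.
q = (1296 − 58)/2 = 619, p = (1296 + 58)/2 = 677.
Check: 619 · 677 = 419063.

677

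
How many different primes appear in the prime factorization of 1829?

2

1829 = 31 · 59
1829 = 31 · 59, which has 2 distinct prime factors.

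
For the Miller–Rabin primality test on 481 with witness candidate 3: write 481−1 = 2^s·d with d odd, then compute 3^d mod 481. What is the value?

481 − 1 = 480 = 2^5 · 15, so d = 15.
3^1 ≡ 3 (mod 481)
3^2 ≡ 3^2 = 9 ≡ 9 (mod 481)
3^4 ≡ 9^2 = 81 ≡ 81 (mod 481)
3^8 ≡ 81^2 = 6561 ≡ 308 (mod 481)
15 = 8 + 4 + 2 + 1 in binary powers of 2.
So 3^15 ≡ 308 · 81 · 9 · 3 ≡ 196 (mod 481).
Squaring chain: 196 → 417 → 248 → 417 → 248; never reaches −1, so base 3 is a Miller–Rabin witness that 481 is composite.

196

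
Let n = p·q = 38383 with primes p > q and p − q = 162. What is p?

293

Since p = q + 162, we have 38383 = q(q + 162), so q² + 162q − 38383 = 0.
Discriminant: 162² + 4·38383 = 26244 + 153532 = 179776; √179776 = 424.
q = (−162 + 424)/2 = 131, and p = q + 162 = 293.
Check: 131 · 293 = 38383.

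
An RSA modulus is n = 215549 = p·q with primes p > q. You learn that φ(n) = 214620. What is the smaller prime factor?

φ(n) = (p−1)(q−1) = n − (p+q) + 1, so p + q = 215549 − 214620 + 1 = 930.
p and q are the roots of t² − 930t + 215549 = 0.
Discriminant: 930² − 4·215549 = 864900 − 862196 = 2704; √2704 = 52.
q = (930 − 52)/2 = 439, p = (930 + 52)/2 = 491.
Check: 439 · 491 = 215549.

439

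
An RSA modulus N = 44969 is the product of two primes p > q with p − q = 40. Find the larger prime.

Since p = q + 40, we have 44969 = q(q + 40), so q² + 40q − 44969 = 0.
Discriminant: 40² + 4·44969 = 1600 + 179876 = 181476; √181476 = 426.
q = (−40 + 426)/2 = 193, and p = q + 40 = 233.
Check: 193 · 233 = 44969.

233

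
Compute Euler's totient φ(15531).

Factor: 15531 = 3 · 31 · 167.
φ(15531) = (3−1) · (31−1) · (167−1) = 2 · 30 · 166 = 9960.

9960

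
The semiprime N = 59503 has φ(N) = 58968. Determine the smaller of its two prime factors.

157

φ(n) = (p−1)(q−1) = n − (p+q) + 1, so p + q = 59503 − 58968 + 1 = 536.
p and q are the roots of t² − 536t + 59503 = 0.
Discriminant: 536² − 4·59503 = 287296 − 238012 = 49284; √49284 = 222.
q = (536 − 222)/2 = 157, p = (536 + 222)/2 = 379.
Check: 157 · 379 = 59503.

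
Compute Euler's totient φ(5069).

4896

Factor: 5069 = 37 · 137.
φ(5069) = (37−1) · (137−1) = 36 · 136 = 4896.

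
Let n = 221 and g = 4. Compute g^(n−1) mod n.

4^1 ≡ 4 (mod 221)
4^2 ≡ 4^2 = 16 ≡ 16 (mod 221)
4^4 ≡ 16^2 = 256 ≡ 35 (mod 221)
4^8 ≡ 35^2 = 1225 ≡ 120 (mod 221)
4^16 ≡ 120^2 = 14400 ≡ 35 (mod 221)
4^32 ≡ 35^2 = 1225 ≡ 120 (mod 221)
4^64 ≡ 120^2 = 14400 ≡ 35 (mod 221)
4^128 ≡ 35^2 = 1225 ≡ 120 (mod 221)
220 = 128 + 64 + 16 + 8 + 4 in binary powers of 2.
So 4^220 ≡ 120 · 35 · 35 · 120 · 35 ≡ 35 (mod 221).
Since 35 ≠ 1, base 4 is a Fermat witness: 221 is composite.

35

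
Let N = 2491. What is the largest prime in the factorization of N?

53

2491 = 47 · 53
53 is prime.
So 2491 = 47 · 53; the largest prime factor is 53.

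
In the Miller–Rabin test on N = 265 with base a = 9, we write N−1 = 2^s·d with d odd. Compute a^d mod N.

249

265 − 1 = 264 = 2^3 · 33, so d = 33.
9^1 ≡ 9 (mod 265)
9^2 ≡ 9^2 = 81 ≡ 81 (mod 265)
9^4 ≡ 81^2 = 6561 ≡ 201 (mod 265)
9^8 ≡ 201^2 = 40401 ≡ 121 (mod 265)
9^16 ≡ 121^2 = 14641 ≡ 66 (mod 265)
9^32 ≡ 66^2 = 4356 ≡ 116 (mod 265)
33 = 32 + 1 in binary powers of 2.
So 9^33 ≡ 116 · 9 ≡ 249 (mod 265).
Squaring chain: 249 → 256 → 81; never reaches −1, so base 9 is a Miller–Rabin witness that 265 is composite.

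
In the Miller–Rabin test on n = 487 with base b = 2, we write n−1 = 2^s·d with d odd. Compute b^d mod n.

487 − 1 = 486 = 2^1 · 243, so d = 243.
2^1 ≡ 2 (mod 487)
2^2 ≡ 2^2 = 4 ≡ 4 (mod 487)
2^4 ≡ 4^2 = 16 ≡ 16 (mod 487)
2^8 ≡ 16^2 = 256 ≡ 256 (mod 487)
2^16 ≡ 256^2 = 65536 ≡ 278 (mod 487)
2^32 ≡ 278^2 = 77284 ≡ 338 (mod 487)
2^64 ≡ 338^2 = 114244 ≡ 286 (mod 487)
2^128 ≡ 286^2 = 81796 ≡ 467 (mod 487)
243 = 128 + 64 + 32 + 16 + 2 + 1 in binary powers of 2.
So 2^243 ≡ 467 · 286 · 338 · 278 · 4 · 2 ≡ 1 (mod 487).
Since 2^d ≡ 1 (mod 487), base 2 does not prove 487 composite.

1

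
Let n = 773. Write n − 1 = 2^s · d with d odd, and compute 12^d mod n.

773 − 1 = 772 = 2^2 · 193, so d = 193.
12^1 ≡ 12 (mod 773)
12^2 ≡ 12^2 = 144 ≡ 144 (mod 773)
12^4 ≡ 144^2 = 20736 ≡ 638 (mod 773)
12^8 ≡ 638^2 = 407044 ≡ 446 (mod 773)
12^16 ≡ 446^2 = 198916 ≡ 255 (mod 773)
12^32 ≡ 255^2 = 65025 ≡ 93 (mod 773)
12^64 ≡ 93^2 = 8649 ≡ 146 (mod 773)
12^128 ≡ 146^2 = 21316 ≡ 445 (mod 773)
193 = 128 + 64 + 1 in binary powers of 2.
So 12^193 ≡ 445 · 146 · 12 ≡ 456 (mod 773).
Squaring chain: 456 → 772; reaches −1, so base 12 does not prove 773 composite.

456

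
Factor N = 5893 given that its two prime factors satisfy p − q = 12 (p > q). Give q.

71

Since p = q + 12, we have 5893 = q(q + 12), so q² + 12q − 5893 = 0.
Discriminant: 12² + 4·5893 = 144 + 23572 = 23716; √23716 = 154.
q = (−12 + 154)/2 = 71, and p = q + 12 = 83.
Check: 71 · 83 = 5893.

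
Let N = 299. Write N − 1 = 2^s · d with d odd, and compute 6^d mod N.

288

299 − 1 = 298 = 2^1 · 149, so d = 149.
6^1 ≡ 6 (mod 299)
6^2 ≡ 6^2 = 36 ≡ 36 (mod 299)
6^4 ≡ 36^2 = 1296 ≡ 100 (mod 299)
6^8 ≡ 100^2 = 10000 ≡ 133 (mod 299)
6^16 ≡ 133^2 = 17689 ≡ 48 (mod 299)
6^32 ≡ 48^2 = 2304 ≡ 211 (mod 299)
6^64 ≡ 211^2 = 44521 ≡ 269 (mod 299)
6^128 ≡ 269^2 = 72361 ≡ 3 (mod 299)
149 = 128 + 16 + 4 + 1 in binary powers of 2.
So 6^149 ≡ 3 · 48 · 100 · 6 ≡ 288 (mod 299).
Squaring chain: 288; never reaches −1, so base 6 is a Miller–Rabin witness that 299 is composite.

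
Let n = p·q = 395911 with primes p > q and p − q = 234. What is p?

Since p = q + 234, we have 395911 = q(q + 234), so q² + 234q − 395911 = 0.
Discriminant: 234² + 4·395911 = 54756 + 1583644 = 1638400; √1638400 = 1280.
q = (−234 + 1280)/2 = 523, and p = q + 234 = 757.
Check: 523 · 757 = 395911.

757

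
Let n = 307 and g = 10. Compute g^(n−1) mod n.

10^1 ≡ 10 (mod 307)
10^2 ≡ 10^2 = 100 ≡ 100 (mod 307)
10^4 ≡ 100^2 = 10000 ≡ 176 (mod 307)
10^8 ≡ 176^2 = 30976 ≡ 276 (mod 307)
10^16 ≡ 276^2 = 76176 ≡ 40 (mod 307)
10^32 ≡ 40^2 = 1600 ≡ 65 (mod 307)
10^64 ≡ 65^2 = 4225 ≡ 234 (mod 307)
10^128 ≡ 234^2 = 54756 ≡ 110 (mod 307)
10^256 ≡ 110^2 = 12100 ≡ 127 (mod 307)
306 = 256 + 32 + 16 + 2 in binary powers of 2.
So 10^306 ≡ 127 · 65 · 40 · 100 ≡ 1 (mod 307).
Since the result is 1, base 10 gives no evidence that 307 is composite.

1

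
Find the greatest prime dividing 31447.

59

31447 = 13 · 2419
2419 = 41 · 59
59 is prime.
So 31447 = 13 · 41 · 59; the largest prime factor is 59.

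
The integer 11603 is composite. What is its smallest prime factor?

11603 is odd.
Digit sum 11, not divisible by 3.
Ends in 3: not divisible by 5.
7: 11603 = 7·1657 + 4
11: 11603 = 11·1054 + 9
13: 11603 = 13·892 + 7
17: 11603 = 17·682 + 9
19: 11603 = 19·610 + 13
23: 11603 = 23·504 + 11
29: 11603 = 29·400 + 3
31: 11603 = 31·374 + 9
37: 11603 = 37·313 + 22
41: 11603 = 41·283

41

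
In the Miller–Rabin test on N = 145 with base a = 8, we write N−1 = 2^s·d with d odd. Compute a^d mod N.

73

145 − 1 = 144 = 2^4 · 9, so d = 9.
8^1 ≡ 8 (mod 145)
8^2 ≡ 8^2 = 64 ≡ 64 (mod 145)
8^4 ≡ 64^2 = 4096 ≡ 36 (mod 145)
8^8 ≡ 36^2 = 1296 ≡ 136 (mod 145)
9 = 8 + 1 in binary powers of 2.
So 8^9 ≡ 136 · 8 ≡ 73 (mod 145).
Squaring chain: 73 → 109 → 136 → 81; never reaches −1, so base 8 is a Miller–Rabin witness that 145 is composite.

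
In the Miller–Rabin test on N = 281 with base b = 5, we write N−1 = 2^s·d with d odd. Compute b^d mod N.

228

281 − 1 = 280 = 2^3 · 35, so d = 35.
5^1 ≡ 5 (mod 281)
5^2 ≡ 5^2 = 25 ≡ 25 (mod 281)
5^4 ≡ 25^2 = 625 ≡ 63 (mod 281)
5^8 ≡ 63^2 = 3969 ≡ 35 (mod 281)
5^16 ≡ 35^2 = 1225 ≡ 101 (mod 281)
5^32 ≡ 101^2 = 10201 ≡ 85 (mod 281)
35 = 32 + 2 + 1 in binary powers of 2.
So 5^35 ≡ 85 · 25 · 5 ≡ 228 (mod 281).
Squaring chain: 228 → 280 → 1; reaches −1, so base 5 does not prove 281 composite.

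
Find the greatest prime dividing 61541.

61541 = 19 · 3239
3239 = 41 · 79
79 is prime.
So 61541 = 19 · 41 · 79; the largest prime factor is 79.

79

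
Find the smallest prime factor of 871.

13

871 is odd.
Digit sum 16, not divisible by 3.
Ends in 1: not divisible by 5.
7: 871 = 7·124 + 3
11: 871 = 11·79 + 2
13: 871 = 13·67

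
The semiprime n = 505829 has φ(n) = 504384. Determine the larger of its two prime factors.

φ(n) = (p−1)(q−1) = n − (p+q) + 1, so p + q = 505829 − 504384 + 1 = 1446.
p and q are the roots of t² − 1446t + 505829 = 0.
Discriminant: 1446² − 4·505829 = 2090916 − 2023316 = 67600; √67600 = 260.
q = (1446 − 260)/2 = 593, p = (1446 + 260)/2 = 853.
Check: 593 · 853 = 505829.

853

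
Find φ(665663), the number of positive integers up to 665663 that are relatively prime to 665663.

Factor: 665663 = 31 · 109 · 197.
φ(665663) = (31−1) · (109−1) · (197−1) = 30 · 108 · 196 = 635040.

635040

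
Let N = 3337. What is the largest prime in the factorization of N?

3337 = 47 · 71
71 is prime.
So 3337 = 47 · 71; the largest prime factor is 71.

71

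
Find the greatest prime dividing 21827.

73

21827 = 13 · 1679
1679 = 23 · 73
73 is prime.
So 21827 = 13 · 23 · 73; the largest prime factor is 73.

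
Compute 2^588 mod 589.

2^1 ≡ 2 (mod 589)
2^2 ≡ 2^2 = 4 ≡ 4 (mod 589)
2^4 ≡ 4^2 = 16 ≡ 16 (mod 589)
2^8 ≡ 16^2 = 256 ≡ 256 (mod 589)
2^16 ≡ 256^2 = 65536 ≡ 157 (mod 589)
2^32 ≡ 157^2 = 24649 ≡ 500 (mod 589)
2^64 ≡ 500^2 = 250000 ≡ 264 (mod 589)
2^128 ≡ 264^2 = 69696 ≡ 194 (mod 589)
2^256 ≡ 194^2 = 37636 ≡ 529 (mod 589)
2^512 ≡ 529^2 = 279841 ≡ 66 (mod 589)
588 = 512 + 64 + 8 + 4 in binary powers of 2.
So 2^588 ≡ 66 · 264 · 256 · 16 ≡ 163 (mod 589).
Since 163 ≠ 1, base 2 is a Fermat witness: 589 is composite.

163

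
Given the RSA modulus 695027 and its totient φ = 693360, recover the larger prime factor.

857

φ(n) = (p−1)(q−1) = n − (p+q) + 1, so p + q = 695027 − 693360 + 1 = 1668.
p and q are the roots of t² − 1668t + 695027 = 0.
Discriminant: 1668² − 4·695027 = 2782224 − 2780108 = 2116; √2116 = 46.
q = (1668 − 46)/2 = 811, p = (1668 + 46)/2 = 857.
Check: 811 · 857 = 695027.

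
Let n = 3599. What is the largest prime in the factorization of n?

3599 = 59 · 61
61 is prime.
So 3599 = 59 · 61; the largest prime factor is 61.

61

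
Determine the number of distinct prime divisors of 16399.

2

16399 = 23^2 · 31
16399 = 23^2 · 31, which has 2 distinct prime factors.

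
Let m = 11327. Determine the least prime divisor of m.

11327 is odd.
Digit sum 14, not divisible by 3.
Ends in 7: not divisible by 5.
7: 11327 = 7·1618 + 1
11: 11327 = 11·1029 + 8
13: 11327 = 13·871 + 4
17: 11327 = 17·666 + 5
19: 11327 = 19·596 + 3
23: 11327 = 23·492 + 11
29: 11327 = 29·390 + 17
31: 11327 = 31·365 + 12
37: 11327 = 37·306 + 5
41: 11327 = 41·276 + 11
43: 11327 = 43·263 + 18
47: 11327 = 47·241

47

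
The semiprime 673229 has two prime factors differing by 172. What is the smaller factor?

Since p = q + 172, we have 673229 = q(q + 172), so q² + 172q − 673229 = 0.
Discriminant: 172² + 4·673229 = 29584 + 2692916 = 2722500; √2722500 = 1650.
q = (−172 + 1650)/2 = 739, and p = q + 172 = 911.
Check: 739 · 911 = 673229.

739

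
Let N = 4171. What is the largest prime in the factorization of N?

4171 = 43 · 97
97 is prime.
So 4171 = 43 · 97; the largest prime factor is 97.

97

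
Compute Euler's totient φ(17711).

Factor: 17711 = 89 · 199.
φ(17711) = (89−1) · (199−1) = 88 · 198 = 17424.

17424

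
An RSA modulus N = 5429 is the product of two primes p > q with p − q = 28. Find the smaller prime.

61

Since p = q + 28, we have 5429 = q(q + 28), so q² + 28q − 5429 = 0.
Discriminant: 28² + 4·5429 = 784 + 21716 = 22500; √22500 = 150.
q = (−28 + 150)/2 = 61, and p = q + 28 = 89.
Check: 61 · 89 = 5429.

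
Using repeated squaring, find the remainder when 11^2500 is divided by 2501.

245

11^1 ≡ 11 (mod 2501)
11^2 ≡ 11^2 = 121 ≡ 121 (mod 2501)
11^4 ≡ 121^2 = 14641 ≡ 2136 (mod 2501)
11^8 ≡ 2136^2 = 4562496 ≡ 672 (mod 2501)
11^16 ≡ 672^2 = 451584 ≡ 1404 (mod 2501)
11^32 ≡ 1404^2 = 1971216 ≡ 428 (mod 2501)
11^64 ≡ 428^2 = 183184 ≡ 611 (mod 2501)
11^128 ≡ 611^2 = 373321 ≡ 672 (mod 2501)
11^256 ≡ 672^2 = 451584 ≡ 1404 (mod 2501)
11^512 ≡ 1404^2 = 1971216 ≡ 428 (mod 2501)
11^1024 ≡ 428^2 = 183184 ≡ 611 (mod 2501)
11^2048 ≡ 611^2 = 373321 ≡ 672 (mod 2501)
2500 = 2048 + 256 + 128 + 64 + 4 in binary powers of 2.
So 11^2500 ≡ 672 · 1404 · 672 · 611 · 2136 ≡ 245 (mod 2501).
Since 245 ≠ 1, base 11 is a Fermat witness: 2501 is composite.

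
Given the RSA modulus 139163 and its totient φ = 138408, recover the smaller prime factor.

317

φ(n) = (p−1)(q−1) = n − (p+q) + 1, so p + q = 139163 − 138408 + 1 = 756.
p and q are the roots of t² − 756t + 139163 = 0.
Discriminant: 756² − 4·139163 = 571536 − 556652 = 14884; √14884 = 122.
q = (756 − 122)/2 = 317, p = (756 + 122)/2 = 439.
Check: 317 · 439 = 139163.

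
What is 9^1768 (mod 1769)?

790

9^1 ≡ 9 (mod 1769)
9^2 ≡ 9^2 = 81 ≡ 81 (mod 1769)
9^4 ≡ 81^2 = 6561 ≡ 1254 (mod 1769)
9^8 ≡ 1254^2 = 1572516 ≡ 1644 (mod 1769)
9^16 ≡ 1644^2 = 2702736 ≡ 1473 (mod 1769)
9^32 ≡ 1473^2 = 2169729 ≡ 935 (mod 1769)
9^64 ≡ 935^2 = 874225 ≡ 339 (mod 1769)
9^128 ≡ 339^2 = 114921 ≡ 1705 (mod 1769)
9^256 ≡ 1705^2 = 2907025 ≡ 558 (mod 1769)
9^512 ≡ 558^2 = 311364 ≡ 20 (mod 1769)
9^1024 ≡ 20^2 = 400 ≡ 400 (mod 1769)
1768 = 1024 + 512 + 128 + 64 + 32 + 8 in binary powers of 2.
So 9^1768 ≡ 400 · 20 · 1705 · 339 · 935 · 1644 ≡ 790 (mod 1769).
Since 790 ≠ 1, base 9 is a Fermat witness: 1769 is composite.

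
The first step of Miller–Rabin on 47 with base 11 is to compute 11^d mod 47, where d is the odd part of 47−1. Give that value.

46

47 − 1 = 46 = 2^1 · 23, so d = 23.
11^1 ≡ 11 (mod 47)
11^2 ≡ 11^2 = 121 ≡ 27 (mod 47)
11^4 ≡ 27^2 = 729 ≡ 24 (mod 47)
11^8 ≡ 24^2 = 576 ≡ 12 (mod 47)
11^16 ≡ 12^2 = 144 ≡ 3 (mod 47)
23 = 16 + 4 + 2 + 1 in binary powers of 2.
So 11^23 ≡ 3 · 24 · 27 · 11 ≡ 46 (mod 47).
Since 11^d ≡ 46 (mod 47), base 11 does not prove 47 composite.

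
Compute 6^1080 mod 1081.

6^1 ≡ 6 (mod 1081)
6^2 ≡ 6^2 = 36 ≡ 36 (mod 1081)
6^4 ≡ 36^2 = 1296 ≡ 215 (mod 1081)
6^8 ≡ 215^2 = 46225 ≡ 823 (mod 1081)
6^16 ≡ 823^2 = 677329 ≡ 623 (mod 1081)
6^32 ≡ 623^2 = 388129 ≡ 50 (mod 1081)
6^64 ≡ 50^2 = 2500 ≡ 338 (mod 1081)
6^128 ≡ 338^2 = 114244 ≡ 739 (mod 1081)
6^256 ≡ 739^2 = 546121 ≡ 216 (mod 1081)
6^512 ≡ 216^2 = 46656 ≡ 173 (mod 1081)
6^1024 ≡ 173^2 = 29929 ≡ 742 (mod 1081)
1080 = 1024 + 32 + 16 + 8 in binary powers of 2.
So 6^1080 ≡ 742 · 50 · 623 · 823 ≡ 243 (mod 1081).
Since 243 ≠ 1, base 6 is a Fermat witness: 1081 is composite.

243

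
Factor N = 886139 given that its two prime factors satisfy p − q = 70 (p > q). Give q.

Since p = q + 70, we have 886139 = q(q + 70), so q² + 70q − 886139 = 0.
Discriminant: 70² + 4·886139 = 4900 + 3544556 = 3549456; √3549456 = 1884.
q = (−70 + 1884)/2 = 907, and p = q + 70 = 977.
Check: 907 · 977 = 886139.

907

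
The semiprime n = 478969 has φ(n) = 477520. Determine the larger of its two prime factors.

941

φ(n) = (p−1)(q−1) = n − (p+q) + 1, so p + q = 478969 − 477520 + 1 = 1450.
p and q are the roots of t² − 1450t + 478969 = 0.
Discriminant: 1450² − 4·478969 = 2102500 − 1915876 = 186624; √186624 = 432.
q = (1450 − 432)/2 = 509, p = (1450 + 432)/2 = 941.
Check: 509 · 941 = 478969.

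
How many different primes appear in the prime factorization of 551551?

551551 = 7 · 78793
78793 = 11 · 7163
7163 = 13 · 551
551 = 19 · 29
551551 = 7 · 11 · 13 · 19 · 29, which has 5 distinct prime factors.

5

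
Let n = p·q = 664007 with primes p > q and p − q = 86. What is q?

773

Since p = q + 86, we have 664007 = q(q + 86), so q² + 86q − 664007 = 0.
Discriminant: 86² + 4·664007 = 7396 + 2656028 = 2663424; √2663424 = 1632.
q = (−86 + 1632)/2 = 773, and p = q + 86 = 859.
Check: 773 · 859 = 664007.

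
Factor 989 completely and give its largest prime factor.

989 = 23 · 43
43 is prime.
So 989 = 23 · 43; the largest prime factor is 43.

43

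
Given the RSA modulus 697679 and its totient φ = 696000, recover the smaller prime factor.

φ(n) = (p−1)(q−1) = n − (p+q) + 1, so p + q = 697679 − 696000 + 1 = 1680.
p and q are the roots of t² − 1680t + 697679 = 0.
Discriminant: 1680² − 4·697679 = 2822400 − 2790716 = 31684; √31684 = 178.
q = (1680 − 178)/2 = 751, p = (1680 + 178)/2 = 929.
Check: 751 · 929 = 697679.

751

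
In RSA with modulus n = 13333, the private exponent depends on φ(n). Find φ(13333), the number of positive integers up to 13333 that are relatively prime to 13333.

Factor: 13333 = 67 · 199.
φ(13333) = (67−1) · (199−1) = 66 · 198 = 13068.

13068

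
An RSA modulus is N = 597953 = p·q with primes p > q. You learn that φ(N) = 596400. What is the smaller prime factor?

701

φ(n) = (p−1)(q−1) = n − (p+q) + 1, so p + q = 597953 − 596400 + 1 = 1554.
p and q are the roots of t² − 1554t + 597953 = 0.
Discriminant: 1554² − 4·597953 = 2414916 − 2391812 = 23104; √23104 = 152.
q = (1554 − 152)/2 = 701, p = (1554 + 152)/2 = 853.
Check: 701 · 853 = 597953.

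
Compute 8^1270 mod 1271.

8^1 ≡ 8 (mod 1271)
8^2 ≡ 8^2 = 64 ≡ 64 (mod 1271)
8^4 ≡ 64^2 = 4096 ≡ 283 (mod 1271)
8^8 ≡ 283^2 = 80089 ≡ 16 (mod 1271)
8^16 ≡ 16^2 = 256 ≡ 256 (mod 1271)
8^32 ≡ 256^2 = 65536 ≡ 715 (mod 1271)
8^64 ≡ 715^2 = 511225 ≡ 283 (mod 1271)
8^128 ≡ 283^2 = 80089 ≡ 16 (mod 1271)
8^256 ≡ 16^2 = 256 ≡ 256 (mod 1271)
8^512 ≡ 256^2 = 65536 ≡ 715 (mod 1271)
8^1024 ≡ 715^2 = 511225 ≡ 283 (mod 1271)
1270 = 1024 + 128 + 64 + 32 + 16 + 4 + 2 in binary powers of 2.
So 8^1270 ≡ 283 · 16 · 283 · 715 · 256 · 283 · 64 ≡ 1024 (mod 1271).
Since 1024 ≠ 1, base 8 is a Fermat witness: 1271 is composite.

1024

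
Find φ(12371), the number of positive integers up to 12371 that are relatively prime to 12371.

12144

Factor: 12371 = 89 · 139.
φ(12371) = (89−1) · (139−1) = 88 · 138 = 12144.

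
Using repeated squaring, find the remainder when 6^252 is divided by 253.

234

6^1 ≡ 6 (mod 253)
6^2 ≡ 6^2 = 36 ≡ 36 (mod 253)
6^4 ≡ 36^2 = 1296 ≡ 31 (mod 253)
6^8 ≡ 31^2 = 961 ≡ 202 (mod 253)
6^16 ≡ 202^2 = 40804 ≡ 71 (mod 253)
6^32 ≡ 71^2 = 5041 ≡ 234 (mod 253)
6^64 ≡ 234^2 = 54756 ≡ 108 (mod 253)
6^128 ≡ 108^2 = 11664 ≡ 26 (mod 253)
252 = 128 + 64 + 32 + 16 + 8 + 4 in binary powers of 2.
So 6^252 ≡ 26 · 108 · 234 · 71 · 202 · 31 ≡ 234 (mod 253).
Since 234 ≠ 1, base 6 is a Fermat witness: 253 is composite.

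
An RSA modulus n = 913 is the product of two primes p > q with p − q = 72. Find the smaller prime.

11

Since p = q + 72, we have 913 = q(q + 72), so q² + 72q − 913 = 0.
Discriminant: 72² + 4·913 = 5184 + 3652 = 8836; √8836 = 94.
q = (−72 + 94)/2 = 11, and p = q + 72 = 83.
Check: 11 · 83 = 913.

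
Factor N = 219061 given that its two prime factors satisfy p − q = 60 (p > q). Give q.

Since p = q + 60, we have 219061 = q(q + 60), so q² + 60q − 219061 = 0.
Discriminant: 60² + 4·219061 = 3600 + 876244 = 879844; √879844 = 938.
q = (−60 + 938)/2 = 439, and p = q + 60 = 499.
Check: 439 · 499 = 219061.

439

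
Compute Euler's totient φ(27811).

22848

Factor: 27811 = 7 · 29 · 137.
φ(27811) = (7−1) · (29−1) · (137−1) = 6 · 28 · 136 = 22848.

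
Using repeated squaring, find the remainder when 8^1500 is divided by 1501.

457

8^1 ≡ 8 (mod 1501)
8^2 ≡ 8^2 = 64 ≡ 64 (mod 1501)
8^4 ≡ 64^2 = 4096 ≡ 1094 (mod 1501)
8^8 ≡ 1094^2 = 1196836 ≡ 539 (mod 1501)
8^16 ≡ 539^2 = 290521 ≡ 828 (mod 1501)
8^32 ≡ 828^2 = 685584 ≡ 1128 (mod 1501)
8^64 ≡ 1128^2 = 1272384 ≡ 1037 (mod 1501)
8^128 ≡ 1037^2 = 1075369 ≡ 653 (mod 1501)
8^256 ≡ 653^2 = 426409 ≡ 125 (mod 1501)
8^512 ≡ 125^2 = 15625 ≡ 615 (mod 1501)
8^1024 ≡ 615^2 = 378225 ≡ 1474 (mod 1501)
1500 = 1024 + 256 + 128 + 64 + 16 + 8 + 4 in binary powers of 2.
So 8^1500 ≡ 1474 · 125 · 653 · 1037 · 828 · 539 · 1094 ≡ 457 (mod 1501).
Since 457 ≠ 1, base 8 is a Fermat witness: 1501 is composite.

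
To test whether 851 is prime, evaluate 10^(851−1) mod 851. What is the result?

10^1 ≡ 10 (mod 851)
10^2 ≡ 10^2 = 100 ≡ 100 (mod 851)
10^4 ≡ 100^2 = 10000 ≡ 639 (mod 851)
10^8 ≡ 639^2 = 408321 ≡ 692 (mod 851)
10^16 ≡ 692^2 = 478864 ≡ 602 (mod 851)
10^32 ≡ 602^2 = 362404 ≡ 729 (mod 851)
10^64 ≡ 729^2 = 531441 ≡ 417 (mod 851)
10^128 ≡ 417^2 = 173889 ≡ 285 (mod 851)
10^256 ≡ 285^2 = 81225 ≡ 380 (mod 851)
10^512 ≡ 380^2 = 144400 ≡ 581 (mod 851)
850 = 512 + 256 + 64 + 16 + 2 in binary powers of 2.
So 10^850 ≡ 581 · 380 · 417 · 602 · 100 ≡ 380 (mod 851).
Since 380 ≠ 1, base 10 is a Fermat witness: 851 is composite.

380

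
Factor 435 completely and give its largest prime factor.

29

435 = 3 · 145
145 = 5 · 29
29 is prime.
So 435 = 3 · 5 · 29; the largest prime factor is 29.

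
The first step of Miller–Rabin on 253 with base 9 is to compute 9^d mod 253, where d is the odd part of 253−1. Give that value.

36

253 − 1 = 252 = 2^2 · 63, so d = 63.
9^1 ≡ 9 (mod 253)
9^2 ≡ 9^2 = 81 ≡ 81 (mod 253)
9^4 ≡ 81^2 = 6561 ≡ 236 (mod 253)
9^8 ≡ 236^2 = 55696 ≡ 36 (mod 253)
9^16 ≡ 36^2 = 1296 ≡ 31 (mod 253)
9^32 ≡ 31^2 = 961 ≡ 202 (mod 253)
63 = 32 + 16 + 8 + 4 + 2 + 1 in binary powers of 2.
So 9^63 ≡ 202 · 31 · 36 · 236 · 81 · 9 ≡ 36 (mod 253).
Squaring chain: 36 → 31; never reaches −1, so base 9 is a Miller–Rabin witness that 253 is composite.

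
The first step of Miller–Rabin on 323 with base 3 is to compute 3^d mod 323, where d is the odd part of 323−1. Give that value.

323 − 1 = 322 = 2^1 · 161, so d = 161.
3^1 ≡ 3 (mod 323)
3^2 ≡ 3^2 = 9 ≡ 9 (mod 323)
3^4 ≡ 9^2 = 81 ≡ 81 (mod 323)
3^8 ≡ 81^2 = 6561 ≡ 101 (mod 323)
3^16 ≡ 101^2 = 10201 ≡ 188 (mod 323)
3^32 ≡ 188^2 = 35344 ≡ 137 (mod 323)
3^64 ≡ 137^2 = 18769 ≡ 35 (mod 323)
3^128 ≡ 35^2 = 1225 ≡ 256 (mod 323)
161 = 128 + 32 + 1 in binary powers of 2.
So 3^161 ≡ 256 · 137 · 3 ≡ 241 (mod 323).
Squaring chain: 241; never reaches −1, so base 3 is a Miller–Rabin witness that 323 is composite.

241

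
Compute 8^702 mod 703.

8^1 ≡ 8 (mod 703)
8^2 ≡ 8^2 = 64 ≡ 64 (mod 703)
8^4 ≡ 64^2 = 4096 ≡ 581 (mod 703)
8^8 ≡ 581^2 = 337561 ≡ 121 (mod 703)
8^16 ≡ 121^2 = 14641 ≡ 581 (mod 703)
8^32 ≡ 581^2 = 337561 ≡ 121 (mod 703)
8^64 ≡ 121^2 = 14641 ≡ 581 (mod 703)
8^128 ≡ 581^2 = 337561 ≡ 121 (mod 703)
8^256 ≡ 121^2 = 14641 ≡ 581 (mod 703)
8^512 ≡ 581^2 = 337561 ≡ 121 (mod 703)
702 = 512 + 128 + 32 + 16 + 8 + 4 + 2 in binary powers of 2.
So 8^702 ≡ 121 · 121 · 121 · 581 · 121 · 581 · 64 ≡ 628 (mod 703).
Since 628 ≠ 1, base 8 is a Fermat witness: 703 is composite.

628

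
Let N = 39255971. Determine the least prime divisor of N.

71

39255971 is odd.
Digit sum 41, not divisible by 3.
Ends in 1: not divisible by 5.
7: 39255971 = 7·5607995 + 6
11: 39255971 = 11·3568724 + 7
13: 39255971 = 13·3019690 + 1
17: 39255971 = 17·2309174 + 13
19: 39255971 = 19·2066103 + 14
23: 39255971 = 23·1706781 + 8
29: 39255971 = 29·1353654 + 5
31: 39255971 = 31·1266321 + 20
37: 39255971 = 37·1060972 + 7
41: 39255971 = 41·957462 + 29
43: 39255971 = 43·912929 + 24
47: 39255971 = 47·835233 + 20
53: 39255971 = 53·740678 + 37
59: 39255971 = 59·665355 + 26
61: 39255971 = 61·643540 + 31
67: 39255971 = 67·585910 + 1
71: 39255971 = 71·552901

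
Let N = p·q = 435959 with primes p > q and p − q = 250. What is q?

547

Since p = q + 250, we have 435959 = q(q + 250), so q² + 250q − 435959 = 0.
Discriminant: 250² + 4·435959 = 62500 + 1743836 = 1806336; √1806336 = 1344.
q = (−250 + 1344)/2 = 547, and p = q + 250 = 797.
Check: 547 · 797 = 435959.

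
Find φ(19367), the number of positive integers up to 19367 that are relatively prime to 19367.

Factor: 19367 = 107 · 181.
φ(19367) = (107−1) · (181−1) = 106 · 180 = 19080.

19080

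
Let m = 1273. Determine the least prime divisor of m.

19

1273 is odd.
Digit sum 13, not divisible by 3.
Ends in 3: not divisible by 5.
7: 1273 = 7·181 + 6
11: 1273 = 11·115 + 8
13: 1273 = 13·97 + 12
17: 1273 = 17·74 + 15
19: 1273 = 19·67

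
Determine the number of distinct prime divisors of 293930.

293930 = 2 · 146965
146965 = 5 · 29393
29393 = 7 · 4199
4199 = 13 · 323
323 = 17 · 19
293930 = 2 · 5 · 7 · 13 · 17 · 19, which has 6 distinct prime factors.

6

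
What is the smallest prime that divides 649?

11

649 is odd.
Digit sum 19, not divisible by 3.
Ends in 9: not divisible by 5.
7: 649 = 7·92 + 5
11: 649 = 11·59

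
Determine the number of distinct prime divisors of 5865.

4

5865 = 3 · 1955
1955 = 5 · 391
391 = 17 · 23
5865 = 3 · 5 · 17 · 23, which has 4 distinct prime factors.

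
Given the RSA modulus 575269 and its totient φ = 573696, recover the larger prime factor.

997

φ(n) = (p−1)(q−1) = n − (p+q) + 1, so p + q = 575269 − 573696 + 1 = 1574.
p and q are the roots of t² − 1574t + 575269 = 0.
Discriminant: 1574² − 4·575269 = 2477476 − 2301076 = 176400; √176400 = 420.
q = (1574 − 420)/2 = 577, p = (1574 + 420)/2 = 997.
Check: 577 · 997 = 575269.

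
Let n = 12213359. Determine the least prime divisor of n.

12213359 is odd.
Digit sum 26, not divisible by 3.
Ends in 9: not divisible by 5.
7: 12213359 = 7·1744765 + 4
11: 12213359 = 11·1110305 + 4
13: 12213359 = 13·939489 + 2
17: 12213359 = 17·718432 + 15
19: 12213359 = 19·642808 + 7
23: 12213359 = 23·531015 + 14
29: 12213359 = 29·421150 + 9
31: 12213359 = 31·393979 + 10
37: 12213359 = 37·330090 + 29
41: 12213359 = 41·297886 + 33
43: 12213359 = 43·284031 + 26
47: 12213359 = 47·259858 + 33
53: 12213359 = 53·230440 + 39
59: 12213359 = 59·207006 + 5
61: 12213359 = 61·200219

61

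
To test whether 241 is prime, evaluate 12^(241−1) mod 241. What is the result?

1

12^1 ≡ 12 (mod 241)
12^2 ≡ 12^2 = 144 ≡ 144 (mod 241)
12^4 ≡ 144^2 = 20736 ≡ 10 (mod 241)
12^8 ≡ 10^2 = 100 ≡ 100 (mod 241)
12^16 ≡ 100^2 = 10000 ≡ 119 (mod 241)
12^32 ≡ 119^2 = 14161 ≡ 183 (mod 241)
12^64 ≡ 183^2 = 33489 ≡ 231 (mod 241)
12^128 ≡ 231^2 = 53361 ≡ 100 (mod 241)
240 = 128 + 64 + 32 + 16 in binary powers of 2.
So 12^240 ≡ 100 · 231 · 183 · 119 ≡ 1 (mod 241).
Since the result is 1, base 12 gives no evidence that 241 is composite.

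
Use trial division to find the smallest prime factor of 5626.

2

5626 is even: 2 divides it.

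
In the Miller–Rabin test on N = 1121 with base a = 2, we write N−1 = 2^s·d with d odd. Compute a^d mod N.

1121 − 1 = 1120 = 2^5 · 35, so d = 35.
2^1 ≡ 2 (mod 1121)
2^2 ≡ 2^2 = 4 ≡ 4 (mod 1121)
2^4 ≡ 4^2 = 16 ≡ 16 (mod 1121)
2^8 ≡ 16^2 = 256 ≡ 256 (mod 1121)
2^16 ≡ 256^2 = 65536 ≡ 518 (mod 1121)
2^32 ≡ 518^2 = 268324 ≡ 405 (mod 1121)
35 = 32 + 2 + 1 in binary powers of 2.
So 2^35 ≡ 405 · 4 · 2 ≡ 998 (mod 1121).
Squaring chain: 998 → 556 → 861 → 340 → 137; never reaches −1, so base 2 is a Miller–Rabin witness that 1121 is composite.

998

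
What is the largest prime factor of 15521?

83

15521 = 11 · 1411
1411 = 17 · 83
83 is prime.
So 15521 = 11 · 17 · 83; the largest prime factor is 83.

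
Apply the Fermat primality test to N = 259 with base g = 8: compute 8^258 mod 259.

8^1 ≡ 8 (mod 259)
8^2 ≡ 8^2 = 64 ≡ 64 (mod 259)
8^4 ≡ 64^2 = 4096 ≡ 211 (mod 259)
8^8 ≡ 211^2 = 44521 ≡ 232 (mod 259)
8^16 ≡ 232^2 = 53824 ≡ 211 (mod 259)
8^32 ≡ 211^2 = 44521 ≡ 232 (mod 259)
8^64 ≡ 232^2 = 53824 ≡ 211 (mod 259)
8^128 ≡ 211^2 = 44521 ≡ 232 (mod 259)
8^256 ≡ 232^2 = 53824 ≡ 211 (mod 259)
258 = 256 + 2 in binary powers of 2.
So 8^258 ≡ 211 · 64 ≡ 36 (mod 259).
Since 36 ≠ 1, base 8 is a Fermat witness: 259 is composite.

36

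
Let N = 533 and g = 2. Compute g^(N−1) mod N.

406

2^1 ≡ 2 (mod 533)
2^2 ≡ 2^2 = 4 ≡ 4 (mod 533)
2^4 ≡ 4^2 = 16 ≡ 16 (mod 533)
2^8 ≡ 16^2 = 256 ≡ 256 (mod 533)
2^16 ≡ 256^2 = 65536 ≡ 510 (mod 533)
2^32 ≡ 510^2 = 260100 ≡ 529 (mod 533)
2^64 ≡ 529^2 = 279841 ≡ 16 (mod 533)
2^128 ≡ 16^2 = 256 ≡ 256 (mod 533)
2^256 ≡ 256^2 = 65536 ≡ 510 (mod 533)
2^512 ≡ 510^2 = 260100 ≡ 529 (mod 533)
532 = 512 + 16 + 4 in binary powers of 2.
So 2^532 ≡ 529 · 510 · 16 ≡ 406 (mod 533).
Since 406 ≠ 1, base 2 is a Fermat witness: 533 is composite.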